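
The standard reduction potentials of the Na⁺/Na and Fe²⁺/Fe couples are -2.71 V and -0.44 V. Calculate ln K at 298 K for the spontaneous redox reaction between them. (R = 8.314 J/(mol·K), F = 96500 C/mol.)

E°_cell = -0.44 − (-2.71) = 2.27 V, with n = 2 electrons transferred.
At equilibrium E = 0, so the Nernst equation gives ln K = nFE°/RT = (2)(96500)(2.27)/((8.314)(298)) = 176.83.

ln K = 176.8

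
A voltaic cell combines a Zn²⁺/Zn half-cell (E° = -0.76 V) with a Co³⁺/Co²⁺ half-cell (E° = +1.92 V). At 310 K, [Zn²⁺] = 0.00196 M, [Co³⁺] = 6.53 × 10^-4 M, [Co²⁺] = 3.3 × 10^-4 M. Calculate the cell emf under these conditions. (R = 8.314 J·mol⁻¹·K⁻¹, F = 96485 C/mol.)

The Co³⁺/Co²⁺ couple has the higher reduction potential and acts as the cathode, so E°_cell = +1.92 − (-0.76) = 2.68 V.
Balancing electrons gives n = 2; the reaction quotient is Q = [Zn²⁺]·[Co²⁺]^2/[Co³⁺]^2 = 5.01 × 10^-4.
E = E° − (RT/nF) ln Q = 2.68 − (8.314×310)/(2×96485) × (-7.600) = 2.680 + 0.102 = 2.782 V.

2.78 V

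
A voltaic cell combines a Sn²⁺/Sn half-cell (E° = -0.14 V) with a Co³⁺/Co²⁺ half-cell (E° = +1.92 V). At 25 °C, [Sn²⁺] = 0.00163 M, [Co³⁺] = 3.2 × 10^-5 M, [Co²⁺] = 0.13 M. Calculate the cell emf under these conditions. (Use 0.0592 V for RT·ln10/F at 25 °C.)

1.93 V

The Co³⁺/Co²⁺ couple has the higher reduction potential and acts as the cathode, so E°_cell = +1.92 − (-0.14) = 2.06 V.
Balancing electrons gives n = 2; the reaction quotient is Q = [Sn²⁺]·[Co²⁺]^2/[Co³⁺]^2 = 2.69 × 10^4.
At 25 °C, E = E° − (0.0592/n) log Q = 2.06 − (0.0592/2)(4.430) = 2.060 − 0.131 = 1.929 V.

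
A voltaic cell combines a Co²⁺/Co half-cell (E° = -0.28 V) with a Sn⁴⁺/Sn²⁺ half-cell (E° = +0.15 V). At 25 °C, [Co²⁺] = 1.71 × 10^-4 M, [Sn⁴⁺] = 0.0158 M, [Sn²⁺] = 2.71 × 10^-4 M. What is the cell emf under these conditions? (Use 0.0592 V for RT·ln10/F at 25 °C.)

0.594 V

The Sn⁴⁺/Sn²⁺ couple has the higher reduction potential and acts as the cathode, so E°_cell = +0.15 − (-0.28) = 0.43 V.
Balancing electrons gives n = 2; the reaction quotient is Q = [Co²⁺]·[Sn²⁺]/[Sn⁴⁺] = 2.93 × 10^-6.
At 25 °C, E = E° − (0.0592/n) log Q = 0.43 − (0.0592/2)(-5.533) = 0.430 + 0.164 = 0.594 V.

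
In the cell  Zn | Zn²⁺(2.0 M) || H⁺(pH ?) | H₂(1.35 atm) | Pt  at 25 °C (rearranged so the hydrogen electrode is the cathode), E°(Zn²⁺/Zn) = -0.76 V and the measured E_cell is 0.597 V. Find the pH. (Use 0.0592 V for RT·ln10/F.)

E°_cell = 0.76 V and n = 2.
log Q = n(E° − E)/0.0592 = 2×(0.76 − 0.597)/0.0592 = 5.507.
With Q = [Zn²⁺]·P(H₂) / [H⁺]^2, solving for [H⁺] gives log[H⁺] = -2.538, so pH = 2.54.

pH = 2.54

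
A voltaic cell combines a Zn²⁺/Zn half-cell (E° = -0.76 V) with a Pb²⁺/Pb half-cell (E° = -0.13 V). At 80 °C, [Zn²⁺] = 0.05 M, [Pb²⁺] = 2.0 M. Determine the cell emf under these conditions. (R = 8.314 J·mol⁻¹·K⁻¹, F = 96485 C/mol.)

0.686 V

The Pb²⁺/Pb couple has the higher reduction potential and acts as the cathode, so E°_cell = -0.13 − (-0.76) = 0.63 V.
Balancing electrons gives n = 2; the reaction quotient is Q = [Zn²⁺]/[Pb²⁺] = 0.0250.
E = E° − (RT/nF) ln Q = 0.63 − (8.314×353)/(2×96485) × (-3.689) = 0.630 + 0.056 = 0.686 V.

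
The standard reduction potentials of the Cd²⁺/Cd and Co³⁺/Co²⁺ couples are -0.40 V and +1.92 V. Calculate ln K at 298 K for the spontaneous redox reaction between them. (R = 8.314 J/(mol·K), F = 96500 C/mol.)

E°_cell = +1.92 − (-0.40) = 2.32 V, with n = 2 electrons transferred.
At equilibrium E = 0, so the Nernst equation gives ln K = nFE°/RT = (2)(96500)(2.32)/((8.314)(298)) = 180.73.

ln K = 180.7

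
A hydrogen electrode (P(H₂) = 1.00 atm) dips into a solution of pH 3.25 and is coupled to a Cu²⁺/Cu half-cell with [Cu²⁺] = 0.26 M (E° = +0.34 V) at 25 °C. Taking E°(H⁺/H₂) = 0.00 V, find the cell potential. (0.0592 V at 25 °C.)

0.52 V

The Cu²⁺/Cu couple is the cathode, so E°_cell = 0.34 V; n = 2.
[H⁺] = 10^(−3.25) = 5.6 × 10^-4 M, and Q = [H⁺]^2 / ([Cu²⁺]·P(H₂)) = 1.22 × 10^-6.
E = E° − (0.0592/2) log Q = 0.34 − (0.0592/2)(-5.915) = 0.515 V.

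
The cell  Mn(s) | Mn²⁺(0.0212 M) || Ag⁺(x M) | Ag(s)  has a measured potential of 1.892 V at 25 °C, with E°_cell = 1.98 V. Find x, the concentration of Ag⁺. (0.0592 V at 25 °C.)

From the Nernst equation, log Q = n(E° − E)/0.0592 = 2(1.98 − 1.892)/0.0592 = 2.973, so Q = 940.
With Q = [Mn²⁺]/[Ag⁺]^2 and the known concentrations, [Ag⁺]^2 in the denominator gives [Ag⁺] = 0.0047 M.

0.0047 M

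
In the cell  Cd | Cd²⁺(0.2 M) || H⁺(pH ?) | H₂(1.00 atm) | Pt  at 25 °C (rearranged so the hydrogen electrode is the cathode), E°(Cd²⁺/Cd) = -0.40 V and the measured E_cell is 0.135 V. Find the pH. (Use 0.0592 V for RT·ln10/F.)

E°_cell = 0.40 V and n = 2.
log Q = n(E° − E)/0.0592 = 2×(0.40 − 0.135)/0.0592 = 8.953.
With Q = [Cd²⁺]·P(H₂) / [H⁺]^2, solving for [H⁺] gives log[H⁺] = -4.826, so pH = 4.83.

pH = 4.83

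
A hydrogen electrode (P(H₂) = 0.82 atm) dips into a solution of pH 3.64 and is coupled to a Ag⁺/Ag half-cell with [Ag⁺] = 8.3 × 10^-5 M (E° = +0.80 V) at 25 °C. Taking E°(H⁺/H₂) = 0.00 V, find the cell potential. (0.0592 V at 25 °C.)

0.77 V

The Ag⁺/Ag couple is the cathode, so E°_cell = 0.80 V; n = 2.
[H⁺] = 10^(−3.64) = 2.3 × 10^-4 M, and Q = [H⁺]^2 / ([Ag⁺]^2·P(H₂)) = 9.29.
E = E° − (0.0592/2) log Q = 0.80 − (0.0592/2)(0.968) = 0.771 V.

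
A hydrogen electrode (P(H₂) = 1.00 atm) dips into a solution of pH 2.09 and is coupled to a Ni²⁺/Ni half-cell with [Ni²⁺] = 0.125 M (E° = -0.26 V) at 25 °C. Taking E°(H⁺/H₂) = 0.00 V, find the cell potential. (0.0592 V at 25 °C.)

0.16 V

The hydrogen couple is the cathode, so E°_cell = 0.26 V; n = 2.
[H⁺] = 10^(−2.09) = 0.0081 M, and Q = [Ni²⁺]·P(H₂) / [H⁺]^2 = 1890.
E = E° − (0.0592/2) log Q = 0.26 − (0.0592/2)(3.277) = 0.163 V.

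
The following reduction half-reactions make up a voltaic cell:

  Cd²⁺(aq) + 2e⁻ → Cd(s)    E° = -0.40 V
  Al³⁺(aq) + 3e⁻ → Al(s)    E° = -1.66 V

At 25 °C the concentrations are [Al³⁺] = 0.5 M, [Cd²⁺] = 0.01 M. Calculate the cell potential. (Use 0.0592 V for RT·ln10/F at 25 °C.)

1.21 V

The Cd²⁺/Cd couple has the higher reduction potential and acts as the cathode, so E°_cell = -0.40 − (-1.66) = 1.26 V.
Balancing electrons gives n = 6; the reaction quotient is Q = [Al³⁺]^2/[Cd²⁺]^3 = 2.5 × 10^5.
At 25 °C, E = E° − (0.0592/n) log Q = 1.26 − (0.0592/6)(5.398) = 1.260 − 0.053 = 1.207 V.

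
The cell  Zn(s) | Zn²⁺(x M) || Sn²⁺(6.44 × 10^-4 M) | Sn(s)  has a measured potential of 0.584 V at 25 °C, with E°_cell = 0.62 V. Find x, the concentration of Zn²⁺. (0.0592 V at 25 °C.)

From the Nernst equation, log Q = n(E° − E)/0.0592 = 2(0.62 − 0.584)/0.0592 = 1.216, so Q = 16.5.
With Q = [Zn²⁺]/[Sn²⁺] and the known concentrations, [Zn²⁺] in the numerator gives [Zn²⁺] = 0.011 M.

0.011 M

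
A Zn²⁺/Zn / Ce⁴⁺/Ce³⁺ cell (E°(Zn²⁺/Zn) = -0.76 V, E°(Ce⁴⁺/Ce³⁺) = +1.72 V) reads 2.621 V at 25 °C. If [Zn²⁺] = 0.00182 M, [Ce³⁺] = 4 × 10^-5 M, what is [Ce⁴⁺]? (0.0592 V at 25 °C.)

4.1 × 10^-4 M

From the Nernst equation, log Q = n(E° − E)/0.0592 = 2(2.48 − 2.621)/0.0592 = -4.764, so Q = 1.72 × 10^-5.
With Q = [Zn²⁺]·[Ce³⁺]^2/[Ce⁴⁺]^2 and the known concentrations, [Ce⁴⁺]^2 in the denominator gives [Ce⁴⁺] = 4.1 × 10^-4 M.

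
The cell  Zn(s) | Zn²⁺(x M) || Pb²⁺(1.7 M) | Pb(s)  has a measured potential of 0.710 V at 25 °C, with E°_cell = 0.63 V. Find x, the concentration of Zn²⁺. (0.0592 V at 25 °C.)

From the Nernst equation, log Q = n(E° − E)/0.0592 = 2(0.63 − 0.710)/0.0592 = -2.703, so Q = 0.00198.
With Q = [Zn²⁺]/[Pb²⁺] and the known concentrations, [Zn²⁺] in the numerator gives [Zn²⁺] = 0.0034 M.

0.0034 M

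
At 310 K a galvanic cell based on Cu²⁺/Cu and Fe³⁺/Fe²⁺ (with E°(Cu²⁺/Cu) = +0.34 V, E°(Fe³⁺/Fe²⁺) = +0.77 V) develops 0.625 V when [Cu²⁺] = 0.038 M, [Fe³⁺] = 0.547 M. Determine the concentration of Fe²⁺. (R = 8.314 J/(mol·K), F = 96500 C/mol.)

From the Nernst equation, ln Q = nF(E° − E)/RT = 2×96500×(0.43 − 0.625)/(8.314×310) = -14.602, so Q = 4.55 × 10^-7.
With Q = [Cu²⁺]·[Fe²⁺]^2/[Fe³⁺]^2 and the known concentrations, [Fe²⁺]^2 in the numerator gives [Fe²⁺] = 0.0019 M.

0.0019 M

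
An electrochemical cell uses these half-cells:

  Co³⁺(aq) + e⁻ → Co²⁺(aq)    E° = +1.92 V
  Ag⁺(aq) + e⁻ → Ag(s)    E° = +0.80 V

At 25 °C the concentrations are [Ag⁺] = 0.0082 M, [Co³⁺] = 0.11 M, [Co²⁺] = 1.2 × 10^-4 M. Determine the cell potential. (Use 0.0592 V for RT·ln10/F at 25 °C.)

1.42 V

The Co³⁺/Co²⁺ couple has the higher reduction potential and acts as the cathode, so E°_cell = +1.92 − (+0.80) = 1.12 V.
Balancing electrons gives n = 1; the reaction quotient is Q = [Ag⁺]·[Co²⁺]/[Co³⁺] = 8.95 × 10^-6.
At 25 °C, E = E° − (0.0592/n) log Q = 1.12 − (0.0592/1)(-5.048) = 1.120 + 0.299 = 1.419 V.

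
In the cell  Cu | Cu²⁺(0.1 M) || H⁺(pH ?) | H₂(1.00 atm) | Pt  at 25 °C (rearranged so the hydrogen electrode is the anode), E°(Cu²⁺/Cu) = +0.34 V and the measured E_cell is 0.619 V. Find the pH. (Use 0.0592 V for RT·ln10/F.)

E°_cell = 0.34 V and n = 2.
log Q = n(E° − E)/0.0592 = 2×(0.34 − 0.619)/0.0592 = -9.426.
With Q = [H⁺]^2 / ([Cu²⁺]·P(H₂)), solving for [H⁺] gives log[H⁺] = -5.213, so pH = 5.21.

pH = 5.21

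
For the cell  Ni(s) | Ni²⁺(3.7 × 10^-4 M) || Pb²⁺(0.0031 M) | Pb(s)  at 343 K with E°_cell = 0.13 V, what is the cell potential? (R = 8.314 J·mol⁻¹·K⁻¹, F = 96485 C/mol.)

Balancing electrons gives n = 2; the reaction quotient is Q = [Ni²⁺]/[Pb²⁺] = 0.119.
E = E° − (RT/nF) ln Q = 0.13 − (8.314×343)/(2×96485) × (-2.126) = 0.130 + 0.031 = 0.161 V.

0.161 V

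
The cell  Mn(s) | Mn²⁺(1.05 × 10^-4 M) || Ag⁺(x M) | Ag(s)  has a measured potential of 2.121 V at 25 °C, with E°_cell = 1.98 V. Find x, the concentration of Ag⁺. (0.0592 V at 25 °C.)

From the Nernst equation, log Q = n(E° − E)/0.0592 = 2(1.98 − 2.121)/0.0592 = -4.764, so Q = 1.72 × 10^-5.
With Q = [Mn²⁺]/[Ag⁺]^2 and the known concentrations, [Ag⁺]^2 in the denominator gives [Ag⁺] = 2.5 M.

2.5 M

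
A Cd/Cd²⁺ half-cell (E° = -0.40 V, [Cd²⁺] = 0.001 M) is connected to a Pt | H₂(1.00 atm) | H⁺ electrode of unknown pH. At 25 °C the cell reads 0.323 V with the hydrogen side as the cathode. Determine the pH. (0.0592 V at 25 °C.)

pH = 2.80

E°_cell = 0.40 V and n = 2.
log Q = n(E° − E)/0.0592 = 2×(0.40 − 0.323)/0.0592 = 2.601.
With Q = [Cd²⁺]·P(H₂) / [H⁺]^2, solving for [H⁺] gives log[H⁺] = -2.801, so pH = 2.80.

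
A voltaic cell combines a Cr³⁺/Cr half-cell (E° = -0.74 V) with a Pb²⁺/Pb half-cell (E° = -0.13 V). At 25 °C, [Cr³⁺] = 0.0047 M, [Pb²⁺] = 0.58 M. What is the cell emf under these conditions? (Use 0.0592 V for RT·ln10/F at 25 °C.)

0.649 V

The Pb²⁺/Pb couple has the higher reduction potential and acts as the cathode, so E°_cell = -0.13 − (-0.74) = 0.61 V.
Balancing electrons gives n = 6; the reaction quotient is Q = [Cr³⁺]^2/[Pb²⁺]^3 = 1.13 × 10^-4.
At 25 °C, E = E° − (0.0592/n) log Q = 0.61 − (0.0592/6)(-3.946) = 0.610 + 0.039 = 0.649 V.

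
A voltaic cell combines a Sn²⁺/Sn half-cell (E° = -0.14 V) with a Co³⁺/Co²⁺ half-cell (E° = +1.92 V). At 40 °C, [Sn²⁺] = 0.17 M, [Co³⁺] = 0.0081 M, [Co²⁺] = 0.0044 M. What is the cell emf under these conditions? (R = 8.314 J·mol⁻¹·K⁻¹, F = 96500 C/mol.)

The Co³⁺/Co²⁺ couple has the higher reduction potential and acts as the cathode, so E°_cell = +1.92 − (-0.14) = 2.06 V.
Balancing electrons gives n = 2; the reaction quotient is Q = [Sn²⁺]·[Co²⁺]^2/[Co³⁺]^2 = 0.0502.
E = E° − (RT/nF) ln Q = 2.06 − (8.314×313)/(2×96500) × (-2.992) = 2.060 + 0.040 = 2.100 V.

2.10 V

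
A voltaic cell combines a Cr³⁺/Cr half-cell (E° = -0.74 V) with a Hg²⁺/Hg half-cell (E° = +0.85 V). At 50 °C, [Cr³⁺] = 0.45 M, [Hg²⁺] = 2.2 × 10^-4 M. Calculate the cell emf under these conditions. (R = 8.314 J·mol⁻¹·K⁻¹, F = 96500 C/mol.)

The Hg²⁺/Hg couple has the higher reduction potential and acts as the cathode, so E°_cell = +0.85 − (-0.74) = 1.59 V.
Balancing electrons gives n = 6; the reaction quotient is Q = [Cr³⁺]^2/[Hg²⁺]^3 = 1.9 × 10^10.
E = E° − (RT/nF) ln Q = 1.59 − (8.314×323)/(6×96500) × (23.669) = 1.590 − 0.110 = 1.480 V.

1.48 V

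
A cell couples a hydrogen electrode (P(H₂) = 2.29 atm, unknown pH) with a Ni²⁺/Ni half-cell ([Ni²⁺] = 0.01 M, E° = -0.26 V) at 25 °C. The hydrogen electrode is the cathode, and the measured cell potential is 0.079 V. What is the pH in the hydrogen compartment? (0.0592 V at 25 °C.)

pH = 3.88

E°_cell = 0.26 V and n = 2.
log Q = n(E° − E)/0.0592 = 2×(0.26 − 0.079)/0.0592 = 6.115.
With Q = [Ni²⁺]·P(H₂) / [H⁺]^2, solving for [H⁺] gives log[H⁺] = -3.878, so pH = 3.88.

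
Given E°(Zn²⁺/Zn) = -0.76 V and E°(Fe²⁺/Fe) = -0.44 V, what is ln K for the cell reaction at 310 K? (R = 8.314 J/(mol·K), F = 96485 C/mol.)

ln K = 24.0

E°_cell = -0.44 − (-0.76) = 0.32 V, with n = 2 electrons transferred.
At equilibrium E = 0, so the Nernst equation gives ln K = nFE°/RT = (2)(96485)(0.32)/((8.314)(310)) = 23.96.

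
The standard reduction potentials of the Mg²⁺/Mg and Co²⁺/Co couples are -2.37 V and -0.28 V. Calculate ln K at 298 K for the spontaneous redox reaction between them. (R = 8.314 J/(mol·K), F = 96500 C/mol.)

ln K = 162.8

E°_cell = -0.28 − (-2.37) = 2.09 V, with n = 2 electrons transferred.
At equilibrium E = 0, so the Nernst equation gives ln K = nFE°/RT = (2)(96500)(2.09)/((8.314)(298)) = 162.81.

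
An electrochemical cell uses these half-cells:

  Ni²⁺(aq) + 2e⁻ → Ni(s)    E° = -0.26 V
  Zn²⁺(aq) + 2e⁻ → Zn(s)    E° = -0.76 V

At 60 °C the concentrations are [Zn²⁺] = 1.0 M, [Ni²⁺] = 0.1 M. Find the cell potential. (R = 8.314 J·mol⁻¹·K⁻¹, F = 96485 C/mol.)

The Ni²⁺/Ni couple has the higher reduction potential and acts as the cathode, so E°_cell = -0.26 − (-0.76) = 0.50 V.
Balancing electrons gives n = 2; the reaction quotient is Q = [Zn²⁺]/[Ni²⁺] = 10.0.
E = E° − (RT/nF) ln Q = 0.50 − (8.314×333)/(2×96485) × (2.303) = 0.500 − 0.033 = 0.467 V.

0.467 V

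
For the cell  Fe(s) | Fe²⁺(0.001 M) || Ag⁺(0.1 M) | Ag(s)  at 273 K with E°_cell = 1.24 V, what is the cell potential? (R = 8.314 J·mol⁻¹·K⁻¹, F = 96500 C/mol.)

Balancing electrons gives n = 2; the reaction quotient is Q = [Fe²⁺]/[Ag⁺]^2 = 0.100.
E = E° − (RT/nF) ln Q = 1.24 − (8.314×273)/(2×96500) × (-2.303) = 1.240 + 0.027 = 1.267 V.

1.27 V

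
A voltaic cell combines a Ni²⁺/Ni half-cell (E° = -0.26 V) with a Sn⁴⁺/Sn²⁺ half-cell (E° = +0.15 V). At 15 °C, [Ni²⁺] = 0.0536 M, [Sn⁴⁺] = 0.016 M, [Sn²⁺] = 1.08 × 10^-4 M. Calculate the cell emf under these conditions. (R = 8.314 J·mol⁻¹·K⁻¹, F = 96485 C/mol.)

0.508 V

The Sn⁴⁺/Sn²⁺ couple has the higher reduction potential and acts as the cathode, so E°_cell = +0.15 − (-0.26) = 0.41 V.
Balancing electrons gives n = 2; the reaction quotient is Q = [Ni²⁺]·[Sn²⁺]/[Sn⁴⁺] = 3.62 × 10^-4.
E = E° − (RT/nF) ln Q = 0.41 − (8.314×288)/(2×96485) × (-7.924) = 0.410 + 0.098 = 0.508 V.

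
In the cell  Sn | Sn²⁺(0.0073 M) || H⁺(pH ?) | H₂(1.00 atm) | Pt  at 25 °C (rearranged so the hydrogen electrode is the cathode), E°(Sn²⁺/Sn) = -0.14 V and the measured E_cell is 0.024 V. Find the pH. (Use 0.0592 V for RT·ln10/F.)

pH = 3.03

E°_cell = 0.14 V and n = 2.
log Q = n(E° − E)/0.0592 = 2×(0.14 − 0.024)/0.0592 = 3.919.
With Q = [Sn²⁺]·P(H₂) / [H⁺]^2, solving for [H⁺] gives log[H⁺] = -3.028, so pH = 3.03.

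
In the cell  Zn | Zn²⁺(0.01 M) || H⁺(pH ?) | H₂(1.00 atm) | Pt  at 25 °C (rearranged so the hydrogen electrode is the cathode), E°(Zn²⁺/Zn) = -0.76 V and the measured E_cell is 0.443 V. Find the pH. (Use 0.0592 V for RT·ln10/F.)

pH = 6.35

E°_cell = 0.76 V and n = 2.
log Q = n(E° − E)/0.0592 = 2×(0.76 − 0.443)/0.0592 = 10.709.
With Q = [Zn²⁺]·P(H₂) / [H⁺]^2, solving for [H⁺] gives log[H⁺] = -6.355, so pH = 6.35.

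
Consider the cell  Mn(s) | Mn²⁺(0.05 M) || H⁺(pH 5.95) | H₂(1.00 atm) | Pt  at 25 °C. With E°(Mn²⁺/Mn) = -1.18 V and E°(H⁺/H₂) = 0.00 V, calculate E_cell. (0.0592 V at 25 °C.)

0.87 V

The hydrogen couple is the cathode, so E°_cell = 1.18 V; n = 2.
[H⁺] = 10^(−5.95) = 1.1 × 10^-6 M, and Q = [Mn²⁺]·P(H₂) / [H⁺]^2 = 3.97 × 10^10.
E = E° − (0.0592/2) log Q = 1.18 − (0.0592/2)(10.599) = 0.866 V.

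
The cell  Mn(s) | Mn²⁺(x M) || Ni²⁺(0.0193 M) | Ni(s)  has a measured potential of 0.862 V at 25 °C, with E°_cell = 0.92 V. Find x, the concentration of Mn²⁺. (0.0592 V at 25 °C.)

1.8 M

From the Nernst equation, log Q = n(E° − E)/0.0592 = 2(0.92 − 0.862)/0.0592 = 1.959, so Q = 91.1.
With Q = [Mn²⁺]/[Ni²⁺] and the known concentrations, [Mn²⁺] in the numerator gives [Mn²⁺] = 1.8 M.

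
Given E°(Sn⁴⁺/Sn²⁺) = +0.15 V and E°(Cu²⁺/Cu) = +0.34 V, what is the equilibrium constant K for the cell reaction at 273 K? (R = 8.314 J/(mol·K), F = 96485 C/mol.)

E°_cell = +0.34 − (+0.15) = 0.19 V, with n = 2 electrons transferred.
At equilibrium E = 0, so the Nernst equation gives ln K = nFE°/RT = (2)(96485)(0.19)/((8.314)(273)) = 16.15.
K = e^16.15 = 1 × 10^7.

1 × 10^7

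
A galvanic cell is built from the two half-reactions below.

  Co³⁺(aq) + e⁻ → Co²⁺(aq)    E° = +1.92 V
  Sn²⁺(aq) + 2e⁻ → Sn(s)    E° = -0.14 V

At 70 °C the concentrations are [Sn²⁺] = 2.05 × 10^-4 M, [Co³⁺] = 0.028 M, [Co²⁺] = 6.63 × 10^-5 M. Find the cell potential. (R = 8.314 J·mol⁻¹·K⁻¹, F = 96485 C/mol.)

The Co³⁺/Co²⁺ couple has the higher reduction potential and acts as the cathode, so E°_cell = +1.92 − (-0.14) = 2.06 V.
Balancing electrons gives n = 2; the reaction quotient is Q = [Sn²⁺]·[Co²⁺]^2/[Co³⁺]^2 = 1.15 × 10^-9.
E = E° − (RT/nF) ln Q = 2.06 − (8.314×343)/(2×96485) × (-20.584) = 2.060 + 0.304 = 2.364 V.

2.36 V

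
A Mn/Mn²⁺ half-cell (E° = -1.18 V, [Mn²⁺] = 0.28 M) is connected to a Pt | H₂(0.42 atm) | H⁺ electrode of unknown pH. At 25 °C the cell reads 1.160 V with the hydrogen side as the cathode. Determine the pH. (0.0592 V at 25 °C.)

E°_cell = 1.18 V and n = 2.
log Q = n(E° − E)/0.0592 = 2×(1.18 − 1.160)/0.0592 = 0.676.
With Q = [Mn²⁺]·P(H₂) / [H⁺]^2, solving for [H⁺] gives log[H⁺] = -0.803, so pH = 0.80.

pH = 0.80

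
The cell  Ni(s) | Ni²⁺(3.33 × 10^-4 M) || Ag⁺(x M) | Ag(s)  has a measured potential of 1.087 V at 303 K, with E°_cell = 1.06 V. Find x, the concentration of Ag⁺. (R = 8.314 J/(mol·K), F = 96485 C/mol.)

From the Nernst equation, ln Q = nF(E° − E)/RT = 2×96485×(1.06 − 1.087)/(8.314×303) = -2.068, so Q = 0.126.
With Q = [Ni²⁺]/[Ag⁺]^2 and the known concentrations, [Ag⁺]^2 in the denominator gives [Ag⁺] = 0.051 M.

0.051 M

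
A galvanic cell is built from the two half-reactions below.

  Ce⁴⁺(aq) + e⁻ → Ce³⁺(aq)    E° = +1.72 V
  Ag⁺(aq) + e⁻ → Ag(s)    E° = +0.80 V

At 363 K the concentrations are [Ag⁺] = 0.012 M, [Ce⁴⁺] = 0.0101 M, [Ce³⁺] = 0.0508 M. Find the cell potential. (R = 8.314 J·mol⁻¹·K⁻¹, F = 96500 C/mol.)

The Ce⁴⁺/Ce³⁺ couple has the higher reduction potential and acts as the cathode, so E°_cell = +1.72 − (+0.80) = 0.92 V.
Balancing electrons gives n = 1; the reaction quotient is Q = [Ag⁺]·[Ce³⁺]/[Ce⁴⁺] = 0.0604.
E = E° − (RT/nF) ln Q = 0.92 − (8.314×363)/(1×96500) × (-2.807) = 0.920 + 0.088 = 1.008 V.

1.01 V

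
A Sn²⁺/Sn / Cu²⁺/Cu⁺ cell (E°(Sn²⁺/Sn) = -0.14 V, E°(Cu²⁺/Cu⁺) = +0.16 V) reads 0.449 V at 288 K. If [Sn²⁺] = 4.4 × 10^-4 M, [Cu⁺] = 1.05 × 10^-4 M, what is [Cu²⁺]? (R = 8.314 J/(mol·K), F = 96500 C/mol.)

From the Nernst equation, ln Q = nF(E° − E)/RT = 2×96500×(0.30 − 0.449)/(8.314×288) = -12.010, so Q = 6.08 × 10^-6.
With Q = [Sn²⁺]·[Cu⁺]^2/[Cu²⁺]^2 and the known concentrations, [Cu²⁺]^2 in the denominator gives [Cu²⁺] = 8.9 × 10^-4 M.

8.9 × 10^-4 M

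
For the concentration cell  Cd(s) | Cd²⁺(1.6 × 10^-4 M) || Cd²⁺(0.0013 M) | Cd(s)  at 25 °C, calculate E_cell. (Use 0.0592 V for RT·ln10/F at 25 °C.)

0.027 V

Both half-cells are Cd²⁺/Cd, so E°_cell = 0. The concentrated side is the cathode; the cell reaction moves Cd²⁺ from high to low concentration with n = 2.
Q = [Cd²⁺]_dilute/[Cd²⁺]_conc = 1.6 × 10^-4/0.0013 = 0.123.
E = 0 − (0.0592/2) log Q = −(0.0592/2)(-0.910) = 0.0269 V.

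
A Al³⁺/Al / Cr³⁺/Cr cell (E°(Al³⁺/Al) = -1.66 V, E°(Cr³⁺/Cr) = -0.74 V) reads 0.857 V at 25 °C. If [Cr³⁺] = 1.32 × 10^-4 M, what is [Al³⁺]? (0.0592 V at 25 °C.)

0.21 M

From the Nernst equation, log Q = n(E° − E)/0.0592 = 3(0.92 − 0.857)/0.0592 = 3.193, so Q = 1560.
With Q = [Al³⁺]/[Cr³⁺] and the known concentrations, [Al³⁺] in the numerator gives [Al³⁺] = 0.21 M.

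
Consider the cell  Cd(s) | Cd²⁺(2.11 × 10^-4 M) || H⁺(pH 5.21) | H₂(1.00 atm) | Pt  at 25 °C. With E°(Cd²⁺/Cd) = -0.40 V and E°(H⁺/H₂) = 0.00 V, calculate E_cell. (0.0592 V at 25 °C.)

0.20 V

The hydrogen couple is the cathode, so E°_cell = 0.40 V; n = 2.
[H⁺] = 10^(−5.21) = 6.2 × 10^-6 M, and Q = [Cd²⁺]·P(H₂) / [H⁺]^2 = 5.55 × 10^6.
E = E° − (0.0592/2) log Q = 0.40 − (0.0592/2)(6.744) = 0.200 V.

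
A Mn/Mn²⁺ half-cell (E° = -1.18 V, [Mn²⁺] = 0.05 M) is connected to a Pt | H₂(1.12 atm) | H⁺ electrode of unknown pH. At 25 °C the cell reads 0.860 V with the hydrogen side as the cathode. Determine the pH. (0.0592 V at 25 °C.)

E°_cell = 1.18 V and n = 2.
log Q = n(E° − E)/0.0592 = 2×(1.18 − 0.860)/0.0592 = 10.811.
With Q = [Mn²⁺]·P(H₂) / [H⁺]^2, solving for [H⁺] gives log[H⁺] = -6.031, so pH = 6.03.

pH = 6.03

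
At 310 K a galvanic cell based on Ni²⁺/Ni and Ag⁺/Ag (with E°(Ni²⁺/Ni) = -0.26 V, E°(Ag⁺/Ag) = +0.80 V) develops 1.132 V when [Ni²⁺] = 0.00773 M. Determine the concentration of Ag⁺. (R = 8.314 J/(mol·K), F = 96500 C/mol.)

1.3 M

From the Nernst equation, ln Q = nF(E° − E)/RT = 2×96500×(1.06 − 1.132)/(8.314×310) = -5.392, so Q = 0.00455.
With Q = [Ni²⁺]/[Ag⁺]^2 and the known concentrations, [Ag⁺]^2 in the denominator gives [Ag⁺] = 1.3 M.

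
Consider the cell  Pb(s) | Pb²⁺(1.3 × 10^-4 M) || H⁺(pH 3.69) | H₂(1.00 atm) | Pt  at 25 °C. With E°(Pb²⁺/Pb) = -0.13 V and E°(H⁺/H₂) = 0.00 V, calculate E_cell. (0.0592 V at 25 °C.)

The hydrogen couple is the cathode, so E°_cell = 0.13 V; n = 2.
[H⁺] = 10^(−3.69) = 2 × 10^-4 M, and Q = [Pb²⁺]·P(H₂) / [H⁺]^2 = 3120.
E = E° − (0.0592/2) log Q = 0.13 − (0.0592/2)(3.494) = 0.027 V.

0.027 V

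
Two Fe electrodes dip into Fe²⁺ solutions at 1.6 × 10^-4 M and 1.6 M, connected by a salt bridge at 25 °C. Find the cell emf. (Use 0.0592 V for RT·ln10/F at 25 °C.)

Both half-cells are Fe²⁺/Fe, so E°_cell = 0. The concentrated side is the cathode; the cell reaction moves Fe²⁺ from high to low concentration with n = 2.
Q = [Fe²⁺]_dilute/[Fe²⁺]_conc = 1.6 × 10^-4/1.6 = 1 × 10^-4.
E = 0 − (0.0592/2) log Q = −(0.0592/2)(-4.000) = 0.1184 V.

0.12 V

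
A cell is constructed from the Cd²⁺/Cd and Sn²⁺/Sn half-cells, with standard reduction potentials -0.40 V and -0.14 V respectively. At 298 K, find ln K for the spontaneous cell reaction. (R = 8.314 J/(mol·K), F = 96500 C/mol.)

ln K = 20.3

E°_cell = -0.14 − (-0.40) = 0.26 V, with n = 2 electrons transferred.
At equilibrium E = 0, so the Nernst equation gives ln K = nFE°/RT = (2)(96500)(0.26)/((8.314)(298)) = 20.25.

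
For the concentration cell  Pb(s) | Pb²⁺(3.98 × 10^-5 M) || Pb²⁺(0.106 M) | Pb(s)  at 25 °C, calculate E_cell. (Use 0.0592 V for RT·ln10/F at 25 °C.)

Both half-cells are Pb²⁺/Pb, so E°_cell = 0. The concentrated side is the cathode; the cell reaction moves Pb²⁺ from high to low concentration with n = 2.
Q = [Pb²⁺]_dilute/[Pb²⁺]_conc = 3.98 × 10^-5/0.106 = 3.75 × 10^-4.
E = 0 − (0.0592/2) log Q = −(0.0592/2)(-3.425) = 0.1014 V.

0.10 V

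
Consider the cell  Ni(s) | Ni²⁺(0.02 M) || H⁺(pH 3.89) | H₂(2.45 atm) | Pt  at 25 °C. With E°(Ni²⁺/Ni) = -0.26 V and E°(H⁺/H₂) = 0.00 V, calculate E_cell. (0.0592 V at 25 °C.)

The hydrogen couple is the cathode, so E°_cell = 0.26 V; n = 2.
[H⁺] = 10^(−3.89) = 1.3 × 10^-4 M, and Q = [Ni²⁺]·P(H₂) / [H⁺]^2 = 2.95 × 10^6.
E = E° − (0.0592/2) log Q = 0.26 − (0.0592/2)(6.470) = 0.068 V.

0.068 V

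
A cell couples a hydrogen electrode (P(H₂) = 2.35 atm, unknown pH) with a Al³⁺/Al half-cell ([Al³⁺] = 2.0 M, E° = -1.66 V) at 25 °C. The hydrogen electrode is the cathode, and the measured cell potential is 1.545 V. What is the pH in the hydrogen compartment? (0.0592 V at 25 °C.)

pH = 1.66

E°_cell = 1.66 V and n = 6.
log Q = n(E° − E)/0.0592 = 6×(1.66 − 1.545)/0.0592 = 11.655.
With Q = [Al³⁺]^2·P(H₂)^3 / [H⁺]^6, solving for [H⁺] gives log[H⁺] = -1.657, so pH = 1.66.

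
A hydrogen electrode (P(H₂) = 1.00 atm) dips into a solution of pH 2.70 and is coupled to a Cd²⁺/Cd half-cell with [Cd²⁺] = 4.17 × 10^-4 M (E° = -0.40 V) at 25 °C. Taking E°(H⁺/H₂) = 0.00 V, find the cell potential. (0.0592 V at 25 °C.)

The hydrogen couple is the cathode, so E°_cell = 0.40 V; n = 2.
[H⁺] = 10^(−2.70) = 0.0020 M, and Q = [Cd²⁺]·P(H₂) / [H⁺]^2 = 105.
E = E° − (0.0592/2) log Q = 0.40 − (0.0592/2)(2.020) = 0.340 V.

0.34 V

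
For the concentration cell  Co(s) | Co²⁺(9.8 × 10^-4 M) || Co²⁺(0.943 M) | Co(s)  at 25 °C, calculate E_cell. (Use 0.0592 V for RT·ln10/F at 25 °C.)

Both half-cells are Co²⁺/Co, so E°_cell = 0. The concentrated side is the cathode; the cell reaction moves Co²⁺ from high to low concentration with n = 2.
Q = [Co²⁺]_dilute/[Co²⁺]_conc = 9.8 × 10^-4/0.943 = 0.00104.
E = 0 − (0.0592/2) log Q = −(0.0592/2)(-2.983) = 0.0883 V.

0.088 V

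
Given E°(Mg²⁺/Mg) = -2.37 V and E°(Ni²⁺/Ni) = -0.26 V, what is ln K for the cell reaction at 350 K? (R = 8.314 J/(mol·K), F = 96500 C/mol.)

ln K = 139.9

E°_cell = -0.26 − (-2.37) = 2.11 V, with n = 2 electrons transferred.
At equilibrium E = 0, so the Nernst equation gives ln K = nFE°/RT = (2)(96500)(2.11)/((8.314)(350)) = 139.95.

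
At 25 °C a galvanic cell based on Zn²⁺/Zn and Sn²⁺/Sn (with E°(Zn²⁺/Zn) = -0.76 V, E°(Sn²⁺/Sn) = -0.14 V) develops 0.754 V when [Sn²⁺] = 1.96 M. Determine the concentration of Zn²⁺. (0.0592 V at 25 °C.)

From the Nernst equation, log Q = n(E° − E)/0.0592 = 2(0.62 − 0.754)/0.0592 = -4.527, so Q = 2.97 × 10^-5.
With Q = [Zn²⁺]/[Sn²⁺] and the known concentrations, [Zn²⁺] in the numerator gives [Zn²⁺] = 5.8 × 10^-5 M.

5.8 × 10^-5 M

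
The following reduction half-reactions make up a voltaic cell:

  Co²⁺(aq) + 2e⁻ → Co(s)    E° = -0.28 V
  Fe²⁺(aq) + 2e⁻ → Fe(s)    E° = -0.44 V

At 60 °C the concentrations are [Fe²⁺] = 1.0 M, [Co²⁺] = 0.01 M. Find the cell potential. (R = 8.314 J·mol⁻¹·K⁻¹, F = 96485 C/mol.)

The Co²⁺/Co couple has the higher reduction potential and acts as the cathode, so E°_cell = -0.28 − (-0.44) = 0.16 V.
Balancing electrons gives n = 2; the reaction quotient is Q = [Fe²⁺]/[Co²⁺] = 100.
E = E° − (RT/nF) ln Q = 0.16 − (8.314×333)/(2×96485) × (4.605) = 0.160 − 0.066 = 0.094 V.

0.094 V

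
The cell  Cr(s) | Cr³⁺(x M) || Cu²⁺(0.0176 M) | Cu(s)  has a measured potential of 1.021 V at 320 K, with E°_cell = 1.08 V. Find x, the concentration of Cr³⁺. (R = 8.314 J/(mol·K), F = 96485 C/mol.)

From the Nernst equation, ln Q = nF(E° − E)/RT = 6×96485×(1.08 − 1.021)/(8.314×320) = 12.838, so Q = 3.76 × 10^5.
With Q = [Cr³⁺]^2/[Cu²⁺]^3 and the known concentrations, [Cr³⁺]^2 in the numerator gives [Cr³⁺] = 1.4 M.

1.4 M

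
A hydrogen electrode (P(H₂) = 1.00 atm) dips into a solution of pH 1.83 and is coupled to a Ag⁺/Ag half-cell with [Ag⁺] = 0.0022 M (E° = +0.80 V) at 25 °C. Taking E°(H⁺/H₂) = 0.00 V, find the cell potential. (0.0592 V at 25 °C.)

0.75 V

The Ag⁺/Ag couple is the cathode, so E°_cell = 0.80 V; n = 2.
[H⁺] = 10^(−1.83) = 0.015 M, and Q = [H⁺]^2 / ([Ag⁺]^2·P(H₂)) = 45.2.
E = E° − (0.0592/2) log Q = 0.80 − (0.0592/2)(1.655) = 0.751 V.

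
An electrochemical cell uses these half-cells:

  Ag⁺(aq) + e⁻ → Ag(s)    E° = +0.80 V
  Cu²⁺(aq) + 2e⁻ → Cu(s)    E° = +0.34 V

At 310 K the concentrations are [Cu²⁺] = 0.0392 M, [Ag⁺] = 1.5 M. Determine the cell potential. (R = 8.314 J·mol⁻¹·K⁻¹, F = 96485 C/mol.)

The Ag⁺/Ag couple has the higher reduction potential and acts as the cathode, so E°_cell = +0.80 − (+0.34) = 0.46 V.
Balancing electrons gives n = 2; the reaction quotient is Q = [Cu²⁺]/[Ag⁺]^2 = 0.0174.
E = E° − (RT/nF) ln Q = 0.46 − (8.314×310)/(2×96485) × (-4.050) = 0.460 + 0.054 = 0.514 V.

0.514 V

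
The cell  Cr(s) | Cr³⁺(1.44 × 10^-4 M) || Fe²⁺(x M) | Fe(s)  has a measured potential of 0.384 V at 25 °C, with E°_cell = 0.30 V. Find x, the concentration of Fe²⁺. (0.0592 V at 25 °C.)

From the Nernst equation, log Q = n(E° − E)/0.0592 = 6(0.30 − 0.384)/0.0592 = -8.514, so Q = 3.07 × 10^-9.
With Q = [Cr³⁺]^2/[Fe²⁺]^3 and the known concentrations, [Fe²⁺]^3 in the denominator gives [Fe²⁺] = 1.9 M.

1.9 M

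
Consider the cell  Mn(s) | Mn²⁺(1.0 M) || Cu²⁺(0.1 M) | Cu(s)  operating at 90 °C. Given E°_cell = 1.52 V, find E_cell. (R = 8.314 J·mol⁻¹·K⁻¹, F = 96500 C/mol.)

Balancing electrons gives n = 2; the reaction quotient is Q = [Mn²⁺]/[Cu²⁺] = 10.0.
E = E° − (RT/nF) ln Q = 1.52 − (8.314×363)/(2×96500) × (2.303) = 1.520 − 0.036 = 1.484 V.

1.48 V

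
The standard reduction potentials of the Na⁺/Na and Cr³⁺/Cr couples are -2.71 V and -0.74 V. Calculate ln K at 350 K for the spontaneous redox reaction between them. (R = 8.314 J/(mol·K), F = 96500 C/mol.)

ln K = 196.0

E°_cell = -0.74 − (-2.71) = 1.97 V, with n = 3 electrons transferred.
At equilibrium E = 0, so the Nernst equation gives ln K = nFE°/RT = (3)(96500)(1.97)/((8.314)(350)) = 195.99.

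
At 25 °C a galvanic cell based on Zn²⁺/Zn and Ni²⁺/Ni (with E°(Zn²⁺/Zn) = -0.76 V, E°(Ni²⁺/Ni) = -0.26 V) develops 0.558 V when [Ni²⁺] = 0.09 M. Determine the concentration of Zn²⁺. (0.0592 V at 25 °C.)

9.9 × 10^-4 M

From the Nernst equation, log Q = n(E° − E)/0.0592 = 2(0.50 − 0.558)/0.0592 = -1.959, so Q = 0.0110.
With Q = [Zn²⁺]/[Ni²⁺] and the known concentrations, [Zn²⁺] in the numerator gives [Zn²⁺] = 9.9 × 10^-4 M.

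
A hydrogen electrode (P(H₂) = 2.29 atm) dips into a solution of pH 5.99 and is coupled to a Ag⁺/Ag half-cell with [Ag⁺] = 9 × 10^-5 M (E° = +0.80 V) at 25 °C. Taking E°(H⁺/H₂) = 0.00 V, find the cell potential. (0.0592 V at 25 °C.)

The Ag⁺/Ag couple is the cathode, so E°_cell = 0.80 V; n = 2.
[H⁺] = 10^(−5.99) = 1 × 10^-6 M, and Q = [H⁺]^2 / ([Ag⁺]^2·P(H₂)) = 5.65 × 10^-5.
E = E° − (0.0592/2) log Q = 0.80 − (0.0592/2)(-4.248) = 0.926 V.

0.93 V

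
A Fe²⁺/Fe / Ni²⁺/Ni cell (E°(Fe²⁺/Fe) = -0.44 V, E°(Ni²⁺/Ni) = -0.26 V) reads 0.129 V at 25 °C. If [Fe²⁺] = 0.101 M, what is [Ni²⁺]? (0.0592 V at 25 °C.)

From the Nernst equation, log Q = n(E° − E)/0.0592 = 2(0.18 − 0.129)/0.0592 = 1.723, so Q = 52.8.
With Q = [Fe²⁺]/[Ni²⁺] and the known concentrations, [Ni²⁺] in the denominator gives [Ni²⁺] = 0.0019 M.

0.0019 M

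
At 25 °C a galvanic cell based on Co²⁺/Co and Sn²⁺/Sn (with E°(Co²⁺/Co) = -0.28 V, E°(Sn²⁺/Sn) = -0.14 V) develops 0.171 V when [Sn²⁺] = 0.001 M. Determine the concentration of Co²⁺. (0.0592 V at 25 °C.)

From the Nernst equation, log Q = n(E° − E)/0.0592 = 2(0.14 − 0.171)/0.0592 = -1.047, so Q = 0.0897.
With Q = [Co²⁺]/[Sn²⁺] and the known concentrations, [Co²⁺] in the numerator gives [Co²⁺] = 9 × 10^-5 M.

9 × 10^-5 M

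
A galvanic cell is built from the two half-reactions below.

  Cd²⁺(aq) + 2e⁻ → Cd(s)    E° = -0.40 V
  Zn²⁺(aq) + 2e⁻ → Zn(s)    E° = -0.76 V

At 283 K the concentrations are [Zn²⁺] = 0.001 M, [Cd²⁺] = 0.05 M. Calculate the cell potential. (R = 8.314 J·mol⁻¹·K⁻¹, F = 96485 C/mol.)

0.408 V

The Cd²⁺/Cd couple has the higher reduction potential and acts as the cathode, so E°_cell = -0.40 − (-0.76) = 0.36 V.
Balancing electrons gives n = 2; the reaction quotient is Q = [Zn²⁺]/[Cd²⁺] = 0.0200.
E = E° − (RT/nF) ln Q = 0.36 − (8.314×283)/(2×96485) × (-3.912) = 0.360 + 0.048 = 0.408 V.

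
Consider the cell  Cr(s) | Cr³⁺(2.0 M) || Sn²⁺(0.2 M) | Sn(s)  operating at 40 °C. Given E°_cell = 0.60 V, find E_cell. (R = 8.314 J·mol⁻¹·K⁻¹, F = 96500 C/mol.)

Balancing electrons gives n = 6; the reaction quotient is Q = [Cr³⁺]^2/[Sn²⁺]^3 = 500.
E = E° − (RT/nF) ln Q = 0.60 − (8.314×313)/(6×96500) × (6.215) = 0.600 − 0.028 = 0.572 V.

0.572 V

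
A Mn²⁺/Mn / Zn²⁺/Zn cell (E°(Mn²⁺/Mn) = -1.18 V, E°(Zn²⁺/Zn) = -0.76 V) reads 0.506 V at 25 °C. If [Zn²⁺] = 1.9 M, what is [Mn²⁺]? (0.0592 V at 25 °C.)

0.0024 M

From the Nernst equation, log Q = n(E° − E)/0.0592 = 2(0.42 − 0.506)/0.0592 = -2.905, so Q = 0.00124.
With Q = [Mn²⁺]/[Zn²⁺] and the known concentrations, [Mn²⁺] in the numerator gives [Mn²⁺] = 0.0024 M.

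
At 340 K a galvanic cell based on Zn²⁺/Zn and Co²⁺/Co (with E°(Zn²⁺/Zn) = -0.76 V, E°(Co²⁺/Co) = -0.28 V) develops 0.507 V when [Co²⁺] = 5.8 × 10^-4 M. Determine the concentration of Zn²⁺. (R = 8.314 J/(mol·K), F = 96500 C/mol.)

9.2 × 10^-5 M

From the Nernst equation, ln Q = nF(E° − E)/RT = 2×96500×(0.48 − 0.507)/(8.314×340) = -1.843, so Q = 0.158.
With Q = [Zn²⁺]/[Co²⁺] and the known concentrations, [Zn²⁺] in the numerator gives [Zn²⁺] = 9.2 × 10^-5 M.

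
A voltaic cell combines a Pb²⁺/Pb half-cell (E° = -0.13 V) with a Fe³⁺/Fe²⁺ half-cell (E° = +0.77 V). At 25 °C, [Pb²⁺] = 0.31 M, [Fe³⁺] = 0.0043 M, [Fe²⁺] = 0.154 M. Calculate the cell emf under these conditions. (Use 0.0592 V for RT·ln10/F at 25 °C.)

The Fe³⁺/Fe²⁺ couple has the higher reduction potential and acts as the cathode, so E°_cell = +0.77 − (-0.13) = 0.90 V.
Balancing electrons gives n = 2; the reaction quotient is Q = [Pb²⁺]·[Fe²⁺]^2/[Fe³⁺]^2 = 398.
At 25 °C, E = E° − (0.0592/n) log Q = 0.90 − (0.0592/2)(2.599) = 0.900 − 0.077 = 0.823 V.

0.823 V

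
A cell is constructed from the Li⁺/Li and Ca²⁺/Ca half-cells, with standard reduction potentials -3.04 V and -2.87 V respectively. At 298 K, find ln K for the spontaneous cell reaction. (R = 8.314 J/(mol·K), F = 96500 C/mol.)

E°_cell = -2.87 − (-3.04) = 0.17 V, with n = 2 electrons transferred.
At equilibrium E = 0, so the Nernst equation gives ln K = nFE°/RT = (2)(96500)(0.17)/((8.314)(298)) = 13.24.

ln K = 13.2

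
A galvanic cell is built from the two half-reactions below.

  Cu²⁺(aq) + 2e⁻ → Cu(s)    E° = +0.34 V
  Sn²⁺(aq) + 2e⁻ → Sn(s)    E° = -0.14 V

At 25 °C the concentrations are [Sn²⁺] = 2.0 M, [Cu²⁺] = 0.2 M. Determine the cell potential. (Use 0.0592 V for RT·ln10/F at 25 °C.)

The Cu²⁺/Cu couple has the higher reduction potential and acts as the cathode, so E°_cell = +0.34 − (-0.14) = 0.48 V.
Balancing electrons gives n = 2; the reaction quotient is Q = [Sn²⁺]/[Cu²⁺] = 10.0.
At 25 °C, E = E° − (0.0592/n) log Q = 0.48 − (0.0592/2)(1.000) = 0.480 − 0.030 = 0.450 V.

0.450 V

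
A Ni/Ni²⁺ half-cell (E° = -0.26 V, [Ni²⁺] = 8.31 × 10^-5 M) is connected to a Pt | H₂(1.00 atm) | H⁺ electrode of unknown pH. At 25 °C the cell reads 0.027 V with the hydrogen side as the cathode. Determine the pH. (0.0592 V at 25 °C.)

pH = 5.98

E°_cell = 0.26 V and n = 2.
log Q = n(E° − E)/0.0592 = 2×(0.26 − 0.027)/0.0592 = 7.872.
With Q = [Ni²⁺]·P(H₂) / [H⁺]^2, solving for [H⁺] gives log[H⁺] = -5.976, so pH = 5.98.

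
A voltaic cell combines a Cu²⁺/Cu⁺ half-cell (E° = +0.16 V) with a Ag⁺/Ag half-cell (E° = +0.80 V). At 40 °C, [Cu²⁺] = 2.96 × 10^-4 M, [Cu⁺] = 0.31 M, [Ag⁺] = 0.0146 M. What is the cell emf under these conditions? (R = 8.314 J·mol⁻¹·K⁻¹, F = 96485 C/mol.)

The Ag⁺/Ag couple has the higher reduction potential and acts as the cathode, so E°_cell = +0.80 − (+0.16) = 0.64 V.
Balancing electrons gives n = 1; the reaction quotient is Q = [Cu²⁺]/([Cu⁺]·[Ag⁺]) = 0.0654.
E = E° − (RT/nF) ln Q = 0.64 − (8.314×313)/(1×96485) × (-2.727) = 0.640 + 0.074 = 0.714 V.

0.714 V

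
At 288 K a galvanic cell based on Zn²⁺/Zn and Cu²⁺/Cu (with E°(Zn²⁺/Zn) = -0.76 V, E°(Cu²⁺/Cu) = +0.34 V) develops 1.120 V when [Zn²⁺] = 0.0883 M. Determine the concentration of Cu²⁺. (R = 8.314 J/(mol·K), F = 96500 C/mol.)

From the Nernst equation, ln Q = nF(E° − E)/RT = 2×96500×(1.10 − 1.120)/(8.314×288) = -1.612, so Q = 0.199.
With Q = [Zn²⁺]/[Cu²⁺] and the known concentrations, [Cu²⁺] in the denominator gives [Cu²⁺] = 0.44 M.

0.44 M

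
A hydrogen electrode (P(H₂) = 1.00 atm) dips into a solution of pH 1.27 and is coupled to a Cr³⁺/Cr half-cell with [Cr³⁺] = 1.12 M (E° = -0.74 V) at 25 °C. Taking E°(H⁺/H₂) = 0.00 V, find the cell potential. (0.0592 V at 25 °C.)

The hydrogen couple is the cathode, so E°_cell = 0.74 V; n = 6.
[H⁺] = 10^(−1.27) = 0.054 M, and Q = [Cr³⁺]^2·P(H₂)^3 / [H⁺]^6 = 5.23 × 10^7.
E = E° − (0.0592/6) log Q = 0.74 − (0.0592/6)(7.718) = 0.664 V.

0.66 V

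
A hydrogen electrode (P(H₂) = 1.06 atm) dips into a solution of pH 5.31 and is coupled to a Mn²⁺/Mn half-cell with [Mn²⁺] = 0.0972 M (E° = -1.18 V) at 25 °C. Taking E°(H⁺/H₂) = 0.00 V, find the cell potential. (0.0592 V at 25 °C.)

0.89 V

The hydrogen couple is the cathode, so E°_cell = 1.18 V; n = 2.
[H⁺] = 10^(−5.31) = 4.9 × 10^-6 M, and Q = [Mn²⁺]·P(H₂) / [H⁺]^2 = 4.3 × 10^9.
E = E° − (0.0592/2) log Q = 1.18 − (0.0592/2)(9.633) = 0.895 V.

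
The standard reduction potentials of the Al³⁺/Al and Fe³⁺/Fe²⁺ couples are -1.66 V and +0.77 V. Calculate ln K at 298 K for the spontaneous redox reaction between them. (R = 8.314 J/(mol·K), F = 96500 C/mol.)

ln K = 283.9

E°_cell = +0.77 − (-1.66) = 2.43 V, with n = 3 electrons transferred.
At equilibrium E = 0, so the Nernst equation gives ln K = nFE°/RT = (3)(96500)(2.43)/((8.314)(298)) = 283.94.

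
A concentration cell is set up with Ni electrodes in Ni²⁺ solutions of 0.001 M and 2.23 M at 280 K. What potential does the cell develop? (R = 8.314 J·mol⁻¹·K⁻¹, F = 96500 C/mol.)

0.093 V

Both half-cells are Ni²⁺/Ni, so E°_cell = 0. The concentrated side is the cathode; the cell reaction moves Ni²⁺ from high to low concentration with n = 2.
Q = [Ni²⁺]_dilute/[Ni²⁺]_conc = 0.001/2.23 = 4.48 × 10^-4.
E = 0 − (RT/nF) ln Q = −((8.314×280)/(2×96500))(-7.710) = 0.0930 V.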